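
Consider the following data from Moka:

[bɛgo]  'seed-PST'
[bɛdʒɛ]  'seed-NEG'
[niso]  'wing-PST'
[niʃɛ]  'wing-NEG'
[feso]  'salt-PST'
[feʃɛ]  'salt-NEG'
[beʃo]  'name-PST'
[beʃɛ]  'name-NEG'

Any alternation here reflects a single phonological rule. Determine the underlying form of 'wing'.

/nis/

In [niso] and [niʃɛ] the final segment of 'wing' alternates: [s] ~ [ʃ].
Compare 'name', with invariant [ʃ] in [beʃo] and [beʃɛ]: an analysis with underlying /ʃ/ and a rule producing [s] before the PST suffix would wrongly predict alternation here too.
The alternation reflects palatalization before a front vowel: /g/ and /s/ become palato-alveolar [dʒ] and [ʃ] before a front vowel. /s/ is underlying.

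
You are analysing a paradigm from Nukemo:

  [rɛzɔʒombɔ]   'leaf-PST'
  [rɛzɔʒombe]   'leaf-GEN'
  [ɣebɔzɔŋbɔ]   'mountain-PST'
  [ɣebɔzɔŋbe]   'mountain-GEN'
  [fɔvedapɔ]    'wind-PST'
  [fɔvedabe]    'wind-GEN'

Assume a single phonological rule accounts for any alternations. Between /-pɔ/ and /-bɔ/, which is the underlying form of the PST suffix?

The PST morpheme has two allomorphs, [-bɔ] and [-pɔ].
The GEN suffix, which begins with [b], is invariant after every stem; so [b] is not altered by any rule here.
The PST suffix is therefore /-pɔ/ underlyingly, with post-nasal voicing: voiceless stops become voiced after a nasal.

/-pɔ/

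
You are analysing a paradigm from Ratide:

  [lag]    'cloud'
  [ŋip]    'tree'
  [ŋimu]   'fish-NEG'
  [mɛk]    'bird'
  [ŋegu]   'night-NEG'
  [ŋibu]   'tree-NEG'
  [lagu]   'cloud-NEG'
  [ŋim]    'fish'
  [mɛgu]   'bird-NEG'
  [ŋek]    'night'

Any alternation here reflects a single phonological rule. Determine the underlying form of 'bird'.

'bird' shows [g] ~ [k] at the end of the stem ([mɛgu] vs [mɛk]).
If /g/ were underlying and a rule turned it into [k] in isolation, 'cloud' would also alternate; but it has [g] in both [lagu] and [lag].
The alternation reflects intervocalic voicing: voiceless stops become voiced between vowels. /k/ is underlying.
Hence 'bird' is /mɛk/ underlyingly.

/mɛk/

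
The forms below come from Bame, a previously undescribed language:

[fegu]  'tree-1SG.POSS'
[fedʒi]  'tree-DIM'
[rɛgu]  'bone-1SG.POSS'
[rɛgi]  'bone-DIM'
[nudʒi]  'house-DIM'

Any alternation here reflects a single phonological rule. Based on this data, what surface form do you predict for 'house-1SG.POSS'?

The stem for 'tree' ends in [g] in [fegu] but [dʒ] in [fedʒi].
If /g/ were underlying and a rule turned it into [dʒ] before the DIM suffix, 'bone' would also alternate; but it has [g] in both [rɛgu] and [rɛgi].
The underlying segment must be /dʒ/; palato-alveolar /dʒ/ becomes [g] when no front vowel follows, yielding [g] there.
The one attested form of 'house', [nudʒi], shows underlying /nudʒ/. Applying the same rule when no front vowel follows gives [nugu].

[nugu]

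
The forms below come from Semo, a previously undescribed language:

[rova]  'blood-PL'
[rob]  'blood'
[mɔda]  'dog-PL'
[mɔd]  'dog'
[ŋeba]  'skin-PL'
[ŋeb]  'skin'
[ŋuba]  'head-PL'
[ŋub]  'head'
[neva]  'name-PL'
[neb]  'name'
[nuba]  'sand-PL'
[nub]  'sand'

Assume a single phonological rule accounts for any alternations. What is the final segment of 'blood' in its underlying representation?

'blood' shows [v] ~ [b] at the end of the stem ([rova] vs [rob]).
If /b/ were underlying and a rule turned it into [v] before the PL suffix, 'sand' would also alternate; but it has [b] in both [nuba] and [nub].
So /v/ is underlying, and a rule of word-final hardening — voiced fricatives become stops word-finally — gives [b].

/v/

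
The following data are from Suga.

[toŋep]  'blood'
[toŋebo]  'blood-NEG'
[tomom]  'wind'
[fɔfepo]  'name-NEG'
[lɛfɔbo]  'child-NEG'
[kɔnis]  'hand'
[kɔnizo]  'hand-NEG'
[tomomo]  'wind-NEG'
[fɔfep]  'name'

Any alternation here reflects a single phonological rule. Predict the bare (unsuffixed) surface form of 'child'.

[lɛfɔp]

In [toŋep] and [toŋebo] the final segment of 'blood' alternates: [p] ~ [b].
But 'name' keeps [p] in both environments ([fɔfep], [fɔfepo]), so there is no rule changing /p/ to [b] before the NEG suffix.
The underlying segment must be /b/; voiced obstruents become voiceless word-finally, yielding [p] there.
The one attested form of 'child', [lɛfɔbo], shows underlying /lɛfɔb/. Applying the same rule word-finally gives [lɛfɔp].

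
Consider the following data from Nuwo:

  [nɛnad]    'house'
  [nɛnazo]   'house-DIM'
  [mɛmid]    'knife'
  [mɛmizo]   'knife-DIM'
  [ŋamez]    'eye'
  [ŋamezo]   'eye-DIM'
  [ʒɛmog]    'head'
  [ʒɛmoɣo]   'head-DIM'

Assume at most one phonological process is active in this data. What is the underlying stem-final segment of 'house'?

The stem for 'house' ends in [d] in [nɛnad] but [z] in [nɛnazo].
If /z/ were underlying and a rule turned it into [d] in isolation, 'eye' would also alternate; but it has [z] in both [ŋamez] and [ŋamezo].
Therefore /d/ is basic and [z] is derived by intervocalic spirantization (voiced stops become fricatives between vowels).

/d/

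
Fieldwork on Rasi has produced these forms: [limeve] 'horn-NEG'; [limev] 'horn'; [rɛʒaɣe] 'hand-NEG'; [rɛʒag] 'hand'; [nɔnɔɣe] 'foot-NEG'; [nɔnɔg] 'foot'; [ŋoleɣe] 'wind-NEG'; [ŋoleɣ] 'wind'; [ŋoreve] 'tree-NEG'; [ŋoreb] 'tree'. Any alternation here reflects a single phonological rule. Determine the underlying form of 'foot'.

'foot' shows [ɣ] ~ [g] at the end of the stem ([nɔnɔɣe] vs [nɔnɔg]).
But 'wind' keeps [ɣ] in both environments ([ŋoleɣe], [ŋoleɣ]), so there is no rule changing /ɣ/ to [g] in isolation.
The alternation reflects intervocalic spirantization: voiced stops become fricatives between vowels. /g/ is underlying.
Hence 'foot' is /nɔnɔg/ underlyingly.

/nɔnɔg/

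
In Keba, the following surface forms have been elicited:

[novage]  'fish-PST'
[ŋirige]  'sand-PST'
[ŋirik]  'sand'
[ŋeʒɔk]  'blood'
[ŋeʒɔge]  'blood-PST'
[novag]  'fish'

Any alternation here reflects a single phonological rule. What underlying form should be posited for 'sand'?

In [ŋirik] and [ŋirige] the final segment of 'sand' alternates: [k] ~ [g].
Compare 'fish', with invariant [g] in [novag] and [novage]: an analysis with underlying /g/ and a rule producing [k] in isolation would wrongly predict alternation here too.
The alternation reflects intervocalic voicing: voiceless stops become voiced between vowels. /k/ is underlying.
The underlying form of 'sand' is therefore /ŋirik/.

/ŋirik/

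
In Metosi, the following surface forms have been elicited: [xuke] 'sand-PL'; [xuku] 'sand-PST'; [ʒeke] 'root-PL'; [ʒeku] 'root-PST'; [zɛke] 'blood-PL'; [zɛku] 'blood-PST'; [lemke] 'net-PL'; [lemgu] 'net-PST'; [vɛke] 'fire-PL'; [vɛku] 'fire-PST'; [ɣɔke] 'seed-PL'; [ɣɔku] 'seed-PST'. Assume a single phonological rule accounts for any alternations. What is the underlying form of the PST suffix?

The PST suffix surfaces as [-gu] and [-ku], depending on the final segment of the stem.
By contrast the PL suffix keeps its initial [k] throughout — that segment must be underlying.
The PST suffix is therefore /-gu/ underlyingly, with post-vocalic devoicing: voiced stops become voiceless after a vowel.

/-gu/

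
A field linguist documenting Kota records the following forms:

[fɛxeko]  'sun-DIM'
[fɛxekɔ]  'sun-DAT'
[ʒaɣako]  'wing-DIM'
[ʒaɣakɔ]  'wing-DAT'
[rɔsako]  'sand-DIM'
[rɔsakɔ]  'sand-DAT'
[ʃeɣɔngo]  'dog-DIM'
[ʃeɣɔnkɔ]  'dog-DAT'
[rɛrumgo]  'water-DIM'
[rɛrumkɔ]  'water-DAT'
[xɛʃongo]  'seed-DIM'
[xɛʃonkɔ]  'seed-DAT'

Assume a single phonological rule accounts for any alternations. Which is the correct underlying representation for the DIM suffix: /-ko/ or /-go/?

/-go/

The DIM suffix surfaces as [-go] and [-ko], depending on the final segment of the stem.
By contrast the DAT suffix keeps its initial [k] throughout — that segment must be underlying.
The DIM suffix is therefore /-go/ underlyingly, with post-vocalic devoicing: voiced stops become voiceless after a vowel.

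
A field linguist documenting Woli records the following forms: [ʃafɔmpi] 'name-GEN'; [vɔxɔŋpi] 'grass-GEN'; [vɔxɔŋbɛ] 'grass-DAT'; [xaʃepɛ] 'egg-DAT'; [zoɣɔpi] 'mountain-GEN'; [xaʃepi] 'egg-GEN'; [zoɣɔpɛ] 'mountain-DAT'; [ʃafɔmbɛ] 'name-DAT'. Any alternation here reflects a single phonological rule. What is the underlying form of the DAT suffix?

The DAT morpheme has two allomorphs, [-bɛ] and [-pɛ].
By contrast the GEN suffix keeps its initial [p] throughout — that segment must be underlying.
So the underlying form is /-bɛ/, and voiced stops become voiceless after a vowel.

/-bɛ/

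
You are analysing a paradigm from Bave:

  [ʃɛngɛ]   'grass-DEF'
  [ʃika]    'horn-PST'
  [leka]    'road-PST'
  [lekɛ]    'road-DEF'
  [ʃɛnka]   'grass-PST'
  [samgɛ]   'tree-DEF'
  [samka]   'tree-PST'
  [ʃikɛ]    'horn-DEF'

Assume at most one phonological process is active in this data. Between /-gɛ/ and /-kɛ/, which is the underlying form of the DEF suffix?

/-gɛ/

The DEF morpheme has two allomorphs, [-gɛ] and [-kɛ].
By contrast the PST suffix keeps its initial [k] throughout — that segment must be underlying.
So the underlying form is /-gɛ/, and voiced stops become voiceless after a vowel.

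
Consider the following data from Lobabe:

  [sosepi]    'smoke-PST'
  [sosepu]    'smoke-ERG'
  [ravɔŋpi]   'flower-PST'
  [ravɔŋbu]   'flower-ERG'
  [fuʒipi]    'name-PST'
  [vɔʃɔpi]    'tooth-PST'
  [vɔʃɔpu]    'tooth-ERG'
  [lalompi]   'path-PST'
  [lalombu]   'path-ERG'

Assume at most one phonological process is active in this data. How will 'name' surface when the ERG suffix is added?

The ERG suffix surfaces as [-bu] and [-pu], depending on the final segment of the stem.
By contrast the PST suffix keeps its initial [p] throughout — that segment must be underlying.
So the underlying form is /-bu/, and voiced stops become voiceless after a vowel.
After 'name', which ends in a vowel, the suffix surfaces as [-pu], giving [fuʒipu].

[fuʒipu]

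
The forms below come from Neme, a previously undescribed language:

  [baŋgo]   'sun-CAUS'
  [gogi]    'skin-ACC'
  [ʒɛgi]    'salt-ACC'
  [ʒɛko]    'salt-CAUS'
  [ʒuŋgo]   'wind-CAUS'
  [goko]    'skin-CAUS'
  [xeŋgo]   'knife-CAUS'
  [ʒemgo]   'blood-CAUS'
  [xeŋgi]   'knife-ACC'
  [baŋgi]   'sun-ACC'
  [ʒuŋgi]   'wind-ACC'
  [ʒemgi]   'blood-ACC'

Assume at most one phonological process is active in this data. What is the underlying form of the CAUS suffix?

The CAUS morpheme has two allomorphs, [-go] and [-ko].
The ACC suffix, which begins with [g], is invariant after every stem; so [g] is not altered by any rule here.
So the underlying form is /-ko/, and voiceless stops become voiced after a nasal.

/-ko/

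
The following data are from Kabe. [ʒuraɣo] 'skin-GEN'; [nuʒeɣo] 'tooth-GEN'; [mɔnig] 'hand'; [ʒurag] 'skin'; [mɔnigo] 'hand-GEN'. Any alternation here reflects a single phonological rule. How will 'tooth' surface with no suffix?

The root 'skin' surfaces as [ʒurag] and [ʒuraɣo], with a stem-final [g] ~ [ɣ] alternation.
But 'hand' keeps [g] in both environments ([mɔnig], [mɔnigo]), so there is no rule changing /g/ to [ɣ] before the GEN suffix.
The alternation reflects word-final hardening: voiced fricatives become stops word-finally. /ɣ/ is underlying.
From [nuʒeɣo] the stem 'tooth' is /nuʒeɣ/; word-finally this yields [nuʒeg].

[nuʒeg]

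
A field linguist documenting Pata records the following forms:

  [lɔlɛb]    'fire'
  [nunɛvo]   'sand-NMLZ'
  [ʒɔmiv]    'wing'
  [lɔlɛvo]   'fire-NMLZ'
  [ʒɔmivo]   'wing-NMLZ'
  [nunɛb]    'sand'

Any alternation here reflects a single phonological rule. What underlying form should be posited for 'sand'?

The stem for 'sand' ends in [v] in [nunɛvo] but [b] in [nunɛb].
If /v/ were underlying and a rule turned it into [b] in isolation, 'wing' would also alternate; but it has [v] in both [ʒɔmivo] and [ʒɔmiv].
Therefore /b/ is basic and [v] is derived by intervocalic spirantization (voiced stops become fricatives between vowels).

/nunɛb/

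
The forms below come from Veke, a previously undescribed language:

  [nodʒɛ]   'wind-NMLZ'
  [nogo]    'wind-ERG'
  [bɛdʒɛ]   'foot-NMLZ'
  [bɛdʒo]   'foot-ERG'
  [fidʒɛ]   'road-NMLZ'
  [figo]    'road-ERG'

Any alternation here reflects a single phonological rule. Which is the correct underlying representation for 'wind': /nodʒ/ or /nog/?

/nog/

The root 'wind' surfaces as [nodʒɛ] and [nogo], with a stem-final [dʒ] ~ [g] alternation.
If /dʒ/ were underlying and a rule turned it into [g] before the ERG suffix, 'foot' would also alternate; but it has [dʒ] in both [bɛdʒɛ] and [bɛdʒo].
Therefore /g/ is basic and [dʒ] is derived by palatalization before a front vowel (/g/ becomes palato-alveolar [dʒ] before a front vowel).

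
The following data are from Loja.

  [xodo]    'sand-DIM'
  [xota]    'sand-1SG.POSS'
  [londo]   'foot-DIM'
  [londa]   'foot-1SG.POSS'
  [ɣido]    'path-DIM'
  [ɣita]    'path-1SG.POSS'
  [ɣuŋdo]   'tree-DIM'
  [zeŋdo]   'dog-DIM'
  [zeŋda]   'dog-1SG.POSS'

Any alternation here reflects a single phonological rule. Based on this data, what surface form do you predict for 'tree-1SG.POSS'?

[ɣuŋda]

The 1SG.POSS morpheme has two allomorphs, [-da] and [-ta].
By contrast the DIM suffix keeps its initial [d] throughout — that segment must be underlying.
The 1SG.POSS suffix is therefore /-ta/ underlyingly, with post-nasal voicing: voiceless stops become voiced after a nasal.
After 'tree', which ends in a nasal, the suffix surfaces as [-da], giving [ɣuŋda].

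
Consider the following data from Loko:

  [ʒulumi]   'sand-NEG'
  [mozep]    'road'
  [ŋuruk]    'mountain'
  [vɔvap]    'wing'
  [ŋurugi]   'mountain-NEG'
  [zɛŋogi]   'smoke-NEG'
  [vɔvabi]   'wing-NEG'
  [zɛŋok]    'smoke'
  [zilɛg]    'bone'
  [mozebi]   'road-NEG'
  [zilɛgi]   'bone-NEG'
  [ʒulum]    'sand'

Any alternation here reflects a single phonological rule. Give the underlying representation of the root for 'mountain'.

The root 'mountain' surfaces as [ŋuruk] and [ŋurugi], with a stem-final [k] ~ [g] alternation.
If /g/ were underlying and a rule turned it into [k] in isolation, 'bone' would also alternate; but it has [g] in both [zilɛg] and [zilɛgi].
Therefore /k/ is basic and [g] is derived by intervocalic voicing (voiceless stops become voiced between vowels).

/ŋuruk/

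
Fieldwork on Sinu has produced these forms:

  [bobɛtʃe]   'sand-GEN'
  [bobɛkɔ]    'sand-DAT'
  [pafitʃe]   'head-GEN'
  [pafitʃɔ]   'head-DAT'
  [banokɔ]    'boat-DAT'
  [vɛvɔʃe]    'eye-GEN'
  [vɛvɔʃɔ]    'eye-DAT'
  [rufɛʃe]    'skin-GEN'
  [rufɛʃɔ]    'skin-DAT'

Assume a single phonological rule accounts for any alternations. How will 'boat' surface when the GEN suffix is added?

The stem for 'sand' ends in [tʃ] in [bobɛtʃe] but [k] in [bobɛkɔ].
The stem 'head' ([pafitʃe], [pafitʃɔ]) shows [tʃ] unchanged in both environments, so [tʃ] cannot be basic with [k] derived before the DAT suffix.
The underlying segment must be /k/; /k/ becomes palato-alveolar [tʃ] before a front vowel, yielding [tʃ] there.
The one attested form of 'boat', [banokɔ], shows underlying /banok/. Applying the same rule before a front vowel gives [banotʃe].

[banotʃe]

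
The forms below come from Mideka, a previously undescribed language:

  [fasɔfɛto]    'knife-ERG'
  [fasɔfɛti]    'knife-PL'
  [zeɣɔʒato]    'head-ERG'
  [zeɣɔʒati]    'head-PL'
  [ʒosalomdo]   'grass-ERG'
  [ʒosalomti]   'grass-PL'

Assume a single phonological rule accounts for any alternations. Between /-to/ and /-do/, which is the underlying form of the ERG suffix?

/-do/

The ERG morpheme has two allomorphs, [-do] and [-to].
The PL suffix, which begins with [t], is invariant after every stem; so [t] is not altered by any rule here.
So the underlying form is /-do/, and voiced stops become voiceless after a vowel.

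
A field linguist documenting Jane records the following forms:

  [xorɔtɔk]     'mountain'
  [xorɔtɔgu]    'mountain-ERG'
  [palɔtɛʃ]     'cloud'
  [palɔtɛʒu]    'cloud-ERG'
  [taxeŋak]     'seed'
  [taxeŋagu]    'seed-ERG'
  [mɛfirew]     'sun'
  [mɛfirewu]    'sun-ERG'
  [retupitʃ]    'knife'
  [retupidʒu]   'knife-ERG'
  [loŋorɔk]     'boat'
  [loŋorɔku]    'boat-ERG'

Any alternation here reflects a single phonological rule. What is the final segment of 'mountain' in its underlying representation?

'mountain' shows [k] ~ [g] at the end of the stem ([xorɔtɔk] vs [xorɔtɔgu]).
The stem 'boat' ([loŋorɔk], [loŋorɔku]) shows [k] unchanged in both environments, so [k] cannot be basic with [g] derived before the ERG suffix.
The underlying segment must be /g/; voiced obstruents become voiceless word-finally, yielding [k] there.

/g/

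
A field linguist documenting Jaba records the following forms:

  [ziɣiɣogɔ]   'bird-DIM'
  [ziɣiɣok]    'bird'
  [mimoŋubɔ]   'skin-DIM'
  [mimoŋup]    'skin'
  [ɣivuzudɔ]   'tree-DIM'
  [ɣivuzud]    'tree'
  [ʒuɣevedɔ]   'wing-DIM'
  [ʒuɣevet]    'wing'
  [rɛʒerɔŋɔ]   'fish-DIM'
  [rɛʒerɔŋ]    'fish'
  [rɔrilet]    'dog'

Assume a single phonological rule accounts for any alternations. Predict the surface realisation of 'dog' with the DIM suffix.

The stem for 'wing' ends in [d] in [ʒuɣevedɔ] but [t] in [ʒuɣevet].
Compare 'tree', with invariant [d] in [ɣivuzudɔ] and [ɣivuzud]: an analysis with underlying /d/ and a rule producing [t] in isolation would wrongly predict alternation here too.
So /t/ is underlying, and a rule of intervocalic voicing — voiceless stops become voiced between vowels — gives [d].
The one attested form of 'dog', [rɔrilet], shows underlying /rɔrilet/. Applying the same rule between vowels gives [rɔriledɔ].

[rɔriledɔ]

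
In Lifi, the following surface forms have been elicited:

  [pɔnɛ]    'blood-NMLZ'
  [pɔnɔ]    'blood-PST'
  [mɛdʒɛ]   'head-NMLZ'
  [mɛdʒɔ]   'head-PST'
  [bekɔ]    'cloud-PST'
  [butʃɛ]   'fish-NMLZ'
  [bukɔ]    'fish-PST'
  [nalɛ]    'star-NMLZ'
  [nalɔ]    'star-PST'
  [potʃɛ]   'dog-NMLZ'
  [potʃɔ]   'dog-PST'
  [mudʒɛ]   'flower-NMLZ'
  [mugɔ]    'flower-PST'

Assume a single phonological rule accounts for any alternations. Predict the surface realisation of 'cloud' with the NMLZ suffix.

[betʃɛ]

'fish' shows [tʃ] ~ [k] at the end of the stem ([butʃɛ] vs [bukɔ]).
If /tʃ/ were underlying and a rule turned it into [k] before the PST suffix, 'dog' would also alternate; but it has [tʃ] in both [potʃɛ] and [potʃɔ].
The alternation reflects palatalization before a front vowel: /k/ and /g/ become palato-alveolar [tʃ] and [dʒ] before a front vowel. /k/ is underlying.
The one attested form of 'cloud', [bekɔ], shows underlying /bek/. Applying the same rule before a front vowel gives [betʃɛ].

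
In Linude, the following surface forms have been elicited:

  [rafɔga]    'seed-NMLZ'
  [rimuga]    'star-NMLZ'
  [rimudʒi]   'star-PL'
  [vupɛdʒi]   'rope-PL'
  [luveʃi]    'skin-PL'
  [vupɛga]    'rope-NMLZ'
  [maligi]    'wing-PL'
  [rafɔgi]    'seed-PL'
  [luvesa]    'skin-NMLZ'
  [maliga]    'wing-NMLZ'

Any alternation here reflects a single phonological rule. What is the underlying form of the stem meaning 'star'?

/rimudʒ/

The root 'star' surfaces as [rimuga] and [rimudʒi], with a stem-final [g] ~ [dʒ] alternation.
The stem 'wing' ([maliga], [maligi]) shows [g] unchanged in both environments, so [g] cannot be basic with [dʒ] derived before the PL suffix.
So /dʒ/ is underlying, and a rule of depalatalization — palato-alveolar /dʒ/ and /ʃ/ become [g] and [s] when no front vowel follows — gives [g].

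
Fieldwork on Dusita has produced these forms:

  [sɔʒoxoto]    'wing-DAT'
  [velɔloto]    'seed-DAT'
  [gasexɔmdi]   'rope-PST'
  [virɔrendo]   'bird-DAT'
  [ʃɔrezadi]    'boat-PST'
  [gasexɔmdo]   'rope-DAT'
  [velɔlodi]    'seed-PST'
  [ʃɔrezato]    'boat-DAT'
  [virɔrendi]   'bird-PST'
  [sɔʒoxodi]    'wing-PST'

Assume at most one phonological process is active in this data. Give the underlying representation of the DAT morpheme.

The DAT morpheme has two allomorphs, [-do] and [-to].
The PST suffix, which begins with [d], is invariant after every stem; so [d] is not altered by any rule here.
The DAT suffix is therefore /-to/ underlyingly, with post-nasal voicing: voiceless stops become voiced after a nasal.

/-to/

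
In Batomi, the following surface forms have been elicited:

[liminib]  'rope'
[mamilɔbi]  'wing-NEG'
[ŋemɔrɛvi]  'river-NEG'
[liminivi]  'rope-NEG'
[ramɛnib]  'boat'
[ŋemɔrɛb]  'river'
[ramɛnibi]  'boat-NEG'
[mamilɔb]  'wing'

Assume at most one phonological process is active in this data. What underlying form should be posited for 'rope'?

/liminiv/

In [liminib] and [liminivi] the final segment of 'rope' alternates: [b] ~ [v].
If /b/ were underlying and a rule turned it into [v] before the NEG suffix, 'wing' would also alternate; but it has [b] in both [mamilɔb] and [mamilɔbi].
The underlying segment must be /v/; voiced fricatives become stops word-finally, yielding [b] there.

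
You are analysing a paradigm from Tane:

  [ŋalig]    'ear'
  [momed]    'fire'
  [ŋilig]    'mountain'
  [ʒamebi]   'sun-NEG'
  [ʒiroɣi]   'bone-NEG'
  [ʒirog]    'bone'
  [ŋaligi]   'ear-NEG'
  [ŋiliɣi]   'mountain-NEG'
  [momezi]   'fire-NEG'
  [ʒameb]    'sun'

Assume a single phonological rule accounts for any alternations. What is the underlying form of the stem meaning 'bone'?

/ʒiroɣ/

'bone' shows [g] ~ [ɣ] at the end of the stem ([ʒirog] vs [ʒiroɣi]).
But 'ear' keeps [g] in both environments ([ŋalig], [ŋaligi]), so there is no rule changing /g/ to [ɣ] before the NEG suffix.
So /ɣ/ is underlying, and a rule of word-final hardening — voiced fricatives become stops word-finally — gives [g].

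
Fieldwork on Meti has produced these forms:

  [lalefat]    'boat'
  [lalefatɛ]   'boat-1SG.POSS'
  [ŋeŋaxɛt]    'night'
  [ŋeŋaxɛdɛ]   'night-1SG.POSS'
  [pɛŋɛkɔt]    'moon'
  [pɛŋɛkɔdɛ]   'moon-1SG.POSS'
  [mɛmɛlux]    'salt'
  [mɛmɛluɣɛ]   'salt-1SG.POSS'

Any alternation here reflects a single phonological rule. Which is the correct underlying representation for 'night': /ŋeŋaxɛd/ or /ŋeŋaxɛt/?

/ŋeŋaxɛd/

'night' shows [t] ~ [d] at the end of the stem ([ŋeŋaxɛt] vs [ŋeŋaxɛdɛ]).
If /t/ were underlying and a rule turned it into [d] before the 1SG.POSS suffix, 'boat' would also alternate; but it has [t] in both [lalefat] and [lalefatɛ].
So /d/ is underlying, and a rule of word-final obstruent devoicing — voiced obstruents become voiceless word-finally — gives [t].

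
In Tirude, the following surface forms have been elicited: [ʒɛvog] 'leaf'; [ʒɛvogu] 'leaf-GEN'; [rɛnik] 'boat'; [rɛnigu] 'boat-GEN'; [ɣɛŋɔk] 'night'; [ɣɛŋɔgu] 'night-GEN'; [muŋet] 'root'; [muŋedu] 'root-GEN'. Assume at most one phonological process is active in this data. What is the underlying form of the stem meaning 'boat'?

'boat' shows [k] ~ [g] at the end of the stem ([rɛnik] vs [rɛnigu]).
The stem 'leaf' ([ʒɛvog], [ʒɛvogu]) shows [g] unchanged in both environments, so [g] cannot be basic with [k] derived in isolation.
So /k/ is underlying, and a rule of intervocalic voicing — voiceless stops become voiced between vowels — gives [g].
So 'boat' = /rɛnik/.

/rɛnik/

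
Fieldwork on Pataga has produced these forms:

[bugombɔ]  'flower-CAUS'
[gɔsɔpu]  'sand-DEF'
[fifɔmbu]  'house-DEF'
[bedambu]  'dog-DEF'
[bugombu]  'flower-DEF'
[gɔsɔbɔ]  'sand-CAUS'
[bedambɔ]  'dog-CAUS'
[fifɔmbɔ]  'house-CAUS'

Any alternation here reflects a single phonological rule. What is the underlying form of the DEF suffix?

The DEF suffix surfaces as [-bu] and [-pu], depending on the final segment of the stem.
The CAUS suffix, which begins with [b], is invariant after every stem; so [b] is not altered by any rule here.
The DEF suffix is therefore /-pu/ underlyingly, with post-nasal voicing: voiceless stops become voiced after a nasal.

/-pu/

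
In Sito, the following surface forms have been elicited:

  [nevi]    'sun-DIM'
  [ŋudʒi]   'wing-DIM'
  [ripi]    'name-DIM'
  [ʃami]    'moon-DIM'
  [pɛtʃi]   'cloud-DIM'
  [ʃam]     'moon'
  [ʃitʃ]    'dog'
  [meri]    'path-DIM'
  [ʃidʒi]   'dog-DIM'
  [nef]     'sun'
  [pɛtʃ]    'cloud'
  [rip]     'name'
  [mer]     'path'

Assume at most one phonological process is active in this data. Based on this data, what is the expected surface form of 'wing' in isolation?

[ŋutʃ]

The root 'dog' surfaces as [ʃitʃ] and [ʃidʒi], with a stem-final [tʃ] ~ [dʒ] alternation.
But 'cloud' keeps [tʃ] in both environments ([pɛtʃ], [pɛtʃi]), so there is no rule changing /tʃ/ to [dʒ] before the DIM suffix.
The alternation reflects word-final obstruent devoicing: voiced obstruents become voiceless word-finally. /dʒ/ is underlying.
From [ŋudʒi] the stem 'wing' is /ŋudʒ/; word-finally this yields [ŋutʃ].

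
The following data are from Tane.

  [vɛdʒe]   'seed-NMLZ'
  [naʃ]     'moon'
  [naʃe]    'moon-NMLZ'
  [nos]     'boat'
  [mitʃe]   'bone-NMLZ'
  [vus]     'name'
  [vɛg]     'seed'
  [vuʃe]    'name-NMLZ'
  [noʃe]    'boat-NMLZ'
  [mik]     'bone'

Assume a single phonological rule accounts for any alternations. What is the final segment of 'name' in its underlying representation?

/s/

In [vuʃe] and [vus] the final segment of 'name' alternates: [ʃ] ~ [s].
The stem 'moon' ([naʃe], [naʃ]) shows [ʃ] unchanged in both environments, so [ʃ] cannot be basic with [s] derived in isolation.
So /s/ is underlying, and a rule of palatalization before a front vowel — /k/, /g/ and /s/ become palato-alveolar [tʃ], [dʒ] and [ʃ] before a front vowel — gives [ʃ].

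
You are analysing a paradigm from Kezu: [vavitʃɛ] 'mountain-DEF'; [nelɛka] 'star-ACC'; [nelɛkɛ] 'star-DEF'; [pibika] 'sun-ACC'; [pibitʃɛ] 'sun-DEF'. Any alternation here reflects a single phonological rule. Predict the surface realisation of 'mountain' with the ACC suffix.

The root 'sun' surfaces as [pibika] and [pibitʃɛ], with a stem-final [k] ~ [tʃ] alternation.
Compare 'star', with invariant [k] in [nelɛka] and [nelɛkɛ]: an analysis with underlying /k/ and a rule producing [tʃ] before the DEF suffix would wrongly predict alternation here too.
The alternation reflects depalatalization: palato-alveolar /tʃ/ becomes [k] when no front vowel follows. /tʃ/ is underlying.
From [vavitʃɛ] the stem 'mountain' is /vavitʃ/; when no front vowel follows this yields [vavika].

[vavika]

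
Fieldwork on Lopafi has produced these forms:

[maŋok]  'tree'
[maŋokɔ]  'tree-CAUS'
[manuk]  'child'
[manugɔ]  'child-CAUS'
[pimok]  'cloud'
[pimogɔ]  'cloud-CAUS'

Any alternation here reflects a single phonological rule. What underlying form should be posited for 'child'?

The root 'child' surfaces as [manuk] and [manugɔ], with a stem-final [k] ~ [g] alternation.
If /k/ were underlying and a rule turned it into [g] before the CAUS suffix, 'tree' would also alternate; but it has [k] in both [maŋok] and [maŋokɔ].
So /g/ is underlying, and a rule of word-final obstruent devoicing — voiced obstruents become voiceless word-finally — gives [k].

/manug/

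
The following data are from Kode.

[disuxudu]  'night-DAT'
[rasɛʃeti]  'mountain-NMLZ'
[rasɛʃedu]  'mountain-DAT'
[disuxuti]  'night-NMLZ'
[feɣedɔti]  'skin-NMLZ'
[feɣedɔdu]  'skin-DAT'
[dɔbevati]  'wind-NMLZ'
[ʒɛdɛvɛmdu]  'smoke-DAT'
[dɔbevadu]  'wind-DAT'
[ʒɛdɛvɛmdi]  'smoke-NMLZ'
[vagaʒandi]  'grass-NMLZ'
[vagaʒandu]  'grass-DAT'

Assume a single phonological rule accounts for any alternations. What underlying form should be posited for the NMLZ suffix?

/-ti/

The NMLZ morpheme has two allomorphs, [-di] and [-ti].
The DAT suffix, which begins with [d], is invariant after every stem; so [d] is not altered by any rule here.
So the underlying form is /-ti/, and voiceless stops become voiced after a nasal.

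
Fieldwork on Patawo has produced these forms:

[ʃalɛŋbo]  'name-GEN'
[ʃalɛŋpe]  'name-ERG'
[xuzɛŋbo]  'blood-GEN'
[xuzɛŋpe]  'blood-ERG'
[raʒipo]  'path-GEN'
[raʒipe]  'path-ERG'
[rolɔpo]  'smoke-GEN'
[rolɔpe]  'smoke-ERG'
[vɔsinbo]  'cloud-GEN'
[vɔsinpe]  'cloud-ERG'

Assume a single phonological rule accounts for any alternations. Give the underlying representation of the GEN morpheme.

/-bo/

The GEN suffix surfaces as [-bo] and [-po], depending on the final segment of the stem.
The ERG suffix, which begins with [p], is invariant after every stem; so [p] is not altered by any rule here.
The GEN suffix is therefore /-bo/ underlyingly, with post-vocalic devoicing: voiced stops become voiceless after a vowel.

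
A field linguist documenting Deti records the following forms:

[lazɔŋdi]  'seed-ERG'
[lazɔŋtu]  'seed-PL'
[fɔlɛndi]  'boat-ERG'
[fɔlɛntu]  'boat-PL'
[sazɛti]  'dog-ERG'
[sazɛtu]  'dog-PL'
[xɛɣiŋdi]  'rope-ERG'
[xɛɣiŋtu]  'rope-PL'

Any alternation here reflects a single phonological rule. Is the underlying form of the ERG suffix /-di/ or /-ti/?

/-di/

The ERG morpheme has two allomorphs, [-di] and [-ti].
By contrast the PL suffix keeps its initial [t] throughout — that segment must be underlying.
So the underlying form is /-di/, and voiced stops become voiceless after a vowel.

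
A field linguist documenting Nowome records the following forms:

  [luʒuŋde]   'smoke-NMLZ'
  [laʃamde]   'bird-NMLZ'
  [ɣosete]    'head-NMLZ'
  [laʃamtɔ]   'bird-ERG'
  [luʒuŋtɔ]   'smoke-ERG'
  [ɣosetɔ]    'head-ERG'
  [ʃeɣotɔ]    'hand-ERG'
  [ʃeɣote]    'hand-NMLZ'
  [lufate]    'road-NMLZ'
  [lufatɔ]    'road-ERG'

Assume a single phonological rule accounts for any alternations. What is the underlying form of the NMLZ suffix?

The NMLZ morpheme has two allomorphs, [-de] and [-te].
By contrast the ERG suffix keeps its initial [t] throughout — that segment must be underlying.
The NMLZ suffix is therefore /-de/ underlyingly, with post-vocalic devoicing: voiced stops become voiceless after a vowel.

/-de/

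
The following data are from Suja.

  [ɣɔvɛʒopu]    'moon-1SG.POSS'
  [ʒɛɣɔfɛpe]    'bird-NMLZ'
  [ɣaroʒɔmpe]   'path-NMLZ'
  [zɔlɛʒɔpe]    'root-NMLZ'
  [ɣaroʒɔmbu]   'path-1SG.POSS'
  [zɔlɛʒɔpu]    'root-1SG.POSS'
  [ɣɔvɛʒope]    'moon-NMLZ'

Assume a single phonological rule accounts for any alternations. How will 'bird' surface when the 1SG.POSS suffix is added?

The 1SG.POSS morpheme has two allomorphs, [-bu] and [-pu].
The NMLZ suffix, which begins with [p], is invariant after every stem; so [p] is not altered by any rule here.
So the underlying form is /-bu/, and voiced stops become voiceless after a vowel.
After 'bird', which ends in a vowel, the suffix surfaces as [-pu], giving [ʒɛɣɔfɛpu].

[ʒɛɣɔfɛpu]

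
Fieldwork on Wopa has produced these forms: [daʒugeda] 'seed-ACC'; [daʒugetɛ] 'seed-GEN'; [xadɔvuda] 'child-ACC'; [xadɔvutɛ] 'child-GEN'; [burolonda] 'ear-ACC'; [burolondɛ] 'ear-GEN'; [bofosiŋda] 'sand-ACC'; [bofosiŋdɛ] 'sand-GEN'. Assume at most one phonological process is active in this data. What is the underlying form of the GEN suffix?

/-tɛ/

The GEN morpheme has two allomorphs, [-dɛ] and [-tɛ].
The ACC suffix, which begins with [d], is invariant after every stem; so [d] is not altered by any rule here.
So the underlying form is /-tɛ/, and voiceless stops become voiced after a nasal.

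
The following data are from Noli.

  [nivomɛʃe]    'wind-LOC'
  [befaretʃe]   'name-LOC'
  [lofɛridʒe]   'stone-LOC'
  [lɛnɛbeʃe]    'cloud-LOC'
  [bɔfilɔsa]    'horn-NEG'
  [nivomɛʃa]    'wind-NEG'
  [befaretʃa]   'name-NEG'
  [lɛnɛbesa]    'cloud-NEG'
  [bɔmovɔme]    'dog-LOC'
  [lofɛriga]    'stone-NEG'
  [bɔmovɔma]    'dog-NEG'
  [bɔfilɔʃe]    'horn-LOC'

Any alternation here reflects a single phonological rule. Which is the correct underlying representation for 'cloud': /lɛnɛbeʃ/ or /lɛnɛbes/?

/lɛnɛbes/

The root 'cloud' surfaces as [lɛnɛbeʃe] and [lɛnɛbesa], with a stem-final [ʃ] ~ [s] alternation.
Compare 'wind', with invariant [ʃ] in [nivomɛʃe] and [nivomɛʃa]: an analysis with underlying /ʃ/ and a rule producing [s] before the NEG suffix would wrongly predict alternation here too.
The underlying segment must be /s/; /g/ and /s/ become palato-alveolar [dʒ] and [ʃ] before a front vowel, yielding [ʃ] there.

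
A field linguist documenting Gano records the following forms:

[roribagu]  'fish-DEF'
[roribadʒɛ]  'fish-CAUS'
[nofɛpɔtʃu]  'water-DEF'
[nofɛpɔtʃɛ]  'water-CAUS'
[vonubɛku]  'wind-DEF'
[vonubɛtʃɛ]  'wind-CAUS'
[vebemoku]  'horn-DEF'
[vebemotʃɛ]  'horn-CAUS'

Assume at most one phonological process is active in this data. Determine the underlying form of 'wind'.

/vonubɛk/

The stem for 'wind' ends in [k] in [vonubɛku] but [tʃ] in [vonubɛtʃɛ].
The stem 'water' ([nofɛpɔtʃu], [nofɛpɔtʃɛ]) shows [tʃ] unchanged in both environments, so [tʃ] cannot be basic with [k] derived before the DEF suffix.
So /k/ is underlying, and a rule of palatalization before a front vowel — /k/ and /g/ become palato-alveolar [tʃ] and [dʒ] before a front vowel — gives [tʃ].
The underlying form of 'wind' is therefore /vonubɛk/.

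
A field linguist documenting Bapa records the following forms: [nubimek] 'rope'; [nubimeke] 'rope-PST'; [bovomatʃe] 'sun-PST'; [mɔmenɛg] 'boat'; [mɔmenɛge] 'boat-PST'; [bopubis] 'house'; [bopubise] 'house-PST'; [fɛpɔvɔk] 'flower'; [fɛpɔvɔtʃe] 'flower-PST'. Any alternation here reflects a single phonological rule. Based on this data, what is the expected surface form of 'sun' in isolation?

'flower' shows [k] ~ [tʃ] at the end of the stem ([fɛpɔvɔk] vs [fɛpɔvɔtʃe]).
But 'rope' keeps [k] in both environments ([nubimek], [nubimeke]), so there is no rule changing /k/ to [tʃ] before the PST suffix.
So /tʃ/ is underlying, and a rule of depalatalization — palato-alveolar /tʃ/ becomes [k] when no front vowel follows — gives [k].
From [bovomatʃe] the stem 'sun' is /bovomatʃ/; when no front vowel follows this yields [bovomak].

[bovomak]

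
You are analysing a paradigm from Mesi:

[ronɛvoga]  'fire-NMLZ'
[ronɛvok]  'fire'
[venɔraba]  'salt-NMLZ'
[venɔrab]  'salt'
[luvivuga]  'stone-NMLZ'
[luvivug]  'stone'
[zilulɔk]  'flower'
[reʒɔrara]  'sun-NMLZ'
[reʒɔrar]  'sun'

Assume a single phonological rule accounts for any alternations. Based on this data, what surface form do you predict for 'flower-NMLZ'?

[zilulɔga]

The root 'fire' surfaces as [ronɛvoga] and [ronɛvok], with a stem-final [g] ~ [k] alternation.
The stem 'stone' ([luvivuga], [luvivug]) shows [g] unchanged in both environments, so [g] cannot be basic with [k] derived in isolation.
The alternation reflects intervocalic voicing: voiceless stops become voiced between vowels. /k/ is underlying.
The one attested form of 'flower', [zilulɔk], shows underlying /zilulɔk/. Applying the same rule between vowels gives [zilulɔga].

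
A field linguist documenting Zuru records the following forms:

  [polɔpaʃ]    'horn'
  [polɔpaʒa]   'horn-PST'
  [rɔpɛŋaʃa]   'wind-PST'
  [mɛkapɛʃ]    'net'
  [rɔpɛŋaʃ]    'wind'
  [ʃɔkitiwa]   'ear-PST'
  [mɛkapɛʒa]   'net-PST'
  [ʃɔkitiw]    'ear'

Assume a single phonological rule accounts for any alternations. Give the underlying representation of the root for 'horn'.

/polɔpaʒ/

'horn' shows [ʃ] ~ [ʒ] at the end of the stem ([polɔpaʃ] vs [polɔpaʒa]).
But 'wind' keeps [ʃ] in both environments ([rɔpɛŋaʃ], [rɔpɛŋaʃa]), so there is no rule changing /ʃ/ to [ʒ] before the PST suffix.
So /ʒ/ is underlying, and a rule of word-final obstruent devoicing — voiced obstruents become voiceless word-finally — gives [ʃ].
So 'horn' = /polɔpaʒ/.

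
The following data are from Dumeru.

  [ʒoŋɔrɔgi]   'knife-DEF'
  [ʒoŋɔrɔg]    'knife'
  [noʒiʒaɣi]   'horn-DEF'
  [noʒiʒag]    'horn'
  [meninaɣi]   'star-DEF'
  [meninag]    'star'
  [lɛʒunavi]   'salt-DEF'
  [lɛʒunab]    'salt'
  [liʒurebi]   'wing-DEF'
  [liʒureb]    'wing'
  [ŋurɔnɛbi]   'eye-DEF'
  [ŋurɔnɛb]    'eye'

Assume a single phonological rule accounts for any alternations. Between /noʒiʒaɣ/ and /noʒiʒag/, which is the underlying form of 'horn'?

/noʒiʒaɣ/

In [noʒiʒaɣi] and [noʒiʒag] the final segment of 'horn' alternates: [ɣ] ~ [g].
But 'knife' keeps [g] in both environments ([ʒoŋɔrɔgi], [ʒoŋɔrɔg]), so there is no rule changing /g/ to [ɣ] before the DEF suffix.
So /ɣ/ is underlying, and a rule of word-final hardening — voiced fricatives become stops word-finally — gives [g].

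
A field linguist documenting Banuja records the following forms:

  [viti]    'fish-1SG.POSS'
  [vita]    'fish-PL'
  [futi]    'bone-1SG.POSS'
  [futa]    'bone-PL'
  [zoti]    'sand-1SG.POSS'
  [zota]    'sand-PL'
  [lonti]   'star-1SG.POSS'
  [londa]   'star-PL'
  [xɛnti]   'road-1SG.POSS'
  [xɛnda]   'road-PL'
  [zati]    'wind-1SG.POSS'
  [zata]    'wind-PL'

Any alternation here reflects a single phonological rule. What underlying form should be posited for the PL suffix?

The PL morpheme has two allomorphs, [-da] and [-ta].
The 1SG.POSS suffix, which begins with [t], is invariant after every stem; so [t] is not altered by any rule here.
So the underlying form is /-da/, and voiced stops become voiceless after a vowel.

/-da/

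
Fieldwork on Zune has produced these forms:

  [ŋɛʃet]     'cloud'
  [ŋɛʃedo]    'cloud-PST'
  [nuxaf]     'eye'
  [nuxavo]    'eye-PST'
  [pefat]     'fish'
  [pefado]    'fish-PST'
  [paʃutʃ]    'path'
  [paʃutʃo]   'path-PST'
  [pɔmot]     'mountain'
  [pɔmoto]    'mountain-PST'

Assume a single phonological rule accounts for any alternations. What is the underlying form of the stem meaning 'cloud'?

The root 'cloud' surfaces as [ŋɛʃet] and [ŋɛʃedo], with a stem-final [t] ~ [d] alternation.
The stem 'mountain' ([pɔmot], [pɔmoto]) shows [t] unchanged in both environments, so [t] cannot be basic with [d] derived before the PST suffix.
So /d/ is underlying, and a rule of word-final obstruent devoicing — voiced obstruents become voiceless word-finally — gives [t].
Hence 'cloud' is /ŋɛʃed/ underlyingly.

/ŋɛʃed/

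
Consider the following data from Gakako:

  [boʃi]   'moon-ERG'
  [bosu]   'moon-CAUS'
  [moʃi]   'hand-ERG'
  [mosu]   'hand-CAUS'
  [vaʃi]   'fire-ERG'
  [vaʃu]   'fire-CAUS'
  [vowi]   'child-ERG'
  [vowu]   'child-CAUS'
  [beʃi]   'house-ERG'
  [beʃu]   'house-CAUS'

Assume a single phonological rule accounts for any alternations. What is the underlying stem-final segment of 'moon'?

/s/

In [boʃi] and [bosu] the final segment of 'moon' alternates: [ʃ] ~ [s].
Compare 'house', with invariant [ʃ] in [beʃi] and [beʃu]: an analysis with underlying /ʃ/ and a rule producing [s] before the CAUS suffix would wrongly predict alternation here too.
The alternation reflects palatalization before a front vowel: /s/ becomes palato-alveolar [ʃ] before a front vowel. /s/ is underlying.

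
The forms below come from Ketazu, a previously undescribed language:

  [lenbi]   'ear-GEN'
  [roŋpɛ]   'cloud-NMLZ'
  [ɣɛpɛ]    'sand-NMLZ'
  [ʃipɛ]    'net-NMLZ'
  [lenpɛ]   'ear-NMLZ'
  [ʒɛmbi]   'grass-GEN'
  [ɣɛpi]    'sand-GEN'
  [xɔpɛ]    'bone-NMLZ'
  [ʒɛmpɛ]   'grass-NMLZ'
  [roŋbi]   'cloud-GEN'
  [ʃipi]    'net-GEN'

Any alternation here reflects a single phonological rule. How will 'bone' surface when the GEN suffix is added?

[xɔpi]

The GEN morpheme has two allomorphs, [-bi] and [-pi].
By contrast the NMLZ suffix keeps its initial [p] throughout — that segment must be underlying.
The GEN suffix is therefore /-bi/ underlyingly, with post-vocalic devoicing: voiced stops become voiceless after a vowel.
After 'bone', which ends in a vowel, the suffix surfaces as [-pi], giving [xɔpi].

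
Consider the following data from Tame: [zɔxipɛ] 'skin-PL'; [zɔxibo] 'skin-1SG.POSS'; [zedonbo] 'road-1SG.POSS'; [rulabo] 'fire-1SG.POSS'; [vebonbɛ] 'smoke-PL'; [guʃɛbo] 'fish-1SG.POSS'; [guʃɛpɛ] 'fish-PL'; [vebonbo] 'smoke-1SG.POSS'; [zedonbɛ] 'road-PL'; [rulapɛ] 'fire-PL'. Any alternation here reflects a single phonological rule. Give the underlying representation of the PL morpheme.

The PL morpheme has two allomorphs, [-bɛ] and [-pɛ].
The 1SG.POSS suffix, which begins with [b], is invariant after every stem; so [b] is not altered by any rule here.
So the underlying form is /-pɛ/, and voiceless stops become voiced after a nasal.

/-pɛ/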